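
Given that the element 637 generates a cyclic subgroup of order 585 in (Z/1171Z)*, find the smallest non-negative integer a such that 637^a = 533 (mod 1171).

432

Baby-step giant-step with m = ceil(sqrt(585)) = 25.
Baby table (637^j mod 1171 for j=0..24):
  0:1  1:637  2:603  3:23  4:599  5:988  6:529  7:896
  8:475  9:457  10:701  11:386  12:1143  13:900  14:681  15:527
  16:793  17:440  18:411  19:674  20:752  21:85  22:279  23:902
  24:784
Giant step factor: 637^(-25) ≡ 573 (mod 1171).
Scan 533·573^i mod 1171 for i = 0, 1, …:
  i=0: 533   i=1: 949   i=2: 433   i=3: 1028
  i=4: 31   i=5: 198   i=6: 1038   i=7: 1077
  i=8: 4   i=9: 1121     …   i=16: 22
  i=17: 896
Match at i=17, j=7: a = 17·25 + 7 = 432.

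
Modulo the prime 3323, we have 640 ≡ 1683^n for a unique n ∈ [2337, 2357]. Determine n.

Compute 1683^2337 mod 3323 = 2835, then multiply by 1683 repeatedly:
  1683^2337=2835  1683^2338=2800  1683^2339=386  1683^2340=1653  1683^2341=648
  1683^2342=640
Found 640 at exponent 2342.

2342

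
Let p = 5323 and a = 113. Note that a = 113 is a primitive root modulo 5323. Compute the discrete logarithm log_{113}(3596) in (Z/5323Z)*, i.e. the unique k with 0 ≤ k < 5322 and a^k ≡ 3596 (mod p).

2890

Baby-step giant-step with m = ceil(sqrt(5322)) = 73.
Baby table (113^j mod 5323 for j=0..72):
  0:1  1:113  2:2123  3:364  4:3871  5:937  6:4744  7:3772
  8:396  9:2164  10:4997  11:423  12:5215  13:3765  14:4928  15:3272
  16:2449  17:5264  18:3979  19:2495  20:5139  21:500  22:3270  23:2223
  24:1018  25:3251  26:76  27:3265  28:1658  29:1049  30:1431  31:2013
  32:3903  33:4553  34:3481  35:4774  36:1839  37:210  38:2438  39:4021
  40:1918  41:3814  42:5142  43:839  44:4316  45:3315  46:1985  47:739
  48:3662  49:3935  50:2846  51:2218  52:453  53:3282  54:3579  55:5202
  56:2296  57:3944  58:3863  59:33  60:3729  61:860  62:1366  63:5314
  64:4306  65:2185  66:2047  67:2422  68:2213  69:5211  70:3313  71:1759
  72:1816
Giant step factor: 113^(-73) ≡ 2012 (mod 5323).
Scan 3596·2012^i mod 5323 for i = 0, 1, …:
  i=0: 3596   i=1: 1195   i=2: 3667   i=3: 326
  i=4: 1183   i=5: 815   i=6: 296   i=7: 4699
  i=8: 740   i=9: 3763     …   i=38: 2400
  i=39: 839
Match at i=39, j=43: k = 39·73 + 43 = 2890.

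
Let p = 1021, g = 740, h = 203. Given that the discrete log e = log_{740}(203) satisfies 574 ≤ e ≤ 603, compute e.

595

Compute 740^574 mod 1021 = 900, then multiply by 740 repeatedly:
  740^574=900  740^575=308  740^576=237  740^577=789  740^578=869
  740^579=851  740^580=804  740^581=738  740^582=906  740^583=664
  740^584=259  740^585=733  740^586=269  740^587=986  740^588=646
  740^589=212  740^590=667  740^591=437  740^592=744  740^593=241
  740^594=686  740^595=203
Found 203 at exponent 595.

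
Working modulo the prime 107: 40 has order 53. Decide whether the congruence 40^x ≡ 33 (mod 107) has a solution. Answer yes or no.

33 ∈ ⟨40⟩ iff 33^53 ≡ 1 (mod 107), since |⟨40⟩| = 53.
33^53 mod 107 = 1.
Since 1 = 1, 33 lies in the subgroup.

yes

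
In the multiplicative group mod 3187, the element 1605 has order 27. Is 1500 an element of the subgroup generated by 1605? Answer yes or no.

yes

1500 ∈ ⟨1605⟩ iff 1500^27 ≡ 1 (mod 3187), since |⟨1605⟩| = 27.
1500^27 mod 3187 = 1.
Since 1 = 1, 1500 lies in the subgroup.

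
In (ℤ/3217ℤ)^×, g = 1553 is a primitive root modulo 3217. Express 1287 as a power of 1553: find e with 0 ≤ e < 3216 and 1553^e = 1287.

745

Baby-step giant-step with m = ceil(sqrt(3216)) = 57.
Baby table (1553^j mod 3217 for j=0..56):
  0:1  1:1553  2:2276  3:2362  4:806  5:305  6:766  7:2525
  8:3019  9:1338  10:2949  11:2006  12:1262  13:733  14:2748  15:1902
  16:600  17:2087  18:1592  19:1720  20:1050  21:2848  22:2786  23:3010
  24:229  25:1767  26:50  27:442  28:1205  29:2288  30:1696  31:2382
  32:2913  33:787  34:2968  35:2560  36:2685  37:573  38:1977  39:1263
  40:2286  41:1807  42:1047  43:1406  44:2392  45:2358  46:1028  47:852
  48:969  49:2518  50:1799  51:1491  52:2500  53:2798  54:2344  55:1805
  56:1158
Giant step factor: 1553^(-57) ≡ 1314 (mod 3217).
Scan 1287·1314^i mod 3217 for i = 0, 1, …:
  i=0: 1287   i=1: 2193   i=2: 2387   i=3: 3160
  i=4: 2310   i=5: 1709   i=6: 160   i=7: 1135
  i=8: 1919   i=9: 2655   i=10: 1442   i=11: 3192
  i=12: 2537   i=13: 806
Match at i=13, j=4: e = 13·57 + 4 = 745.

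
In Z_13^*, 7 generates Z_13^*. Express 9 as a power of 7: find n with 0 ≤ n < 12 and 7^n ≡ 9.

4

Successive powers of 7 modulo 13:
  7^0=1  7^1=7  7^2=10  7^3=5  7^4=9
So 7^4 ≡ 9 (mod 13), giving n = 4.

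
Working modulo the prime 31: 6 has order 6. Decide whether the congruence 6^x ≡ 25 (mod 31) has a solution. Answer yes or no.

⟨6⟩ has order 6; its elements mod 31 are {1, 5, 6, 25, 26, 30}.
25 is in this set.

yes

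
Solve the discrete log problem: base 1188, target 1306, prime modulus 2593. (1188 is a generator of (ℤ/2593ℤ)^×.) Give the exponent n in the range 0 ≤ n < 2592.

2012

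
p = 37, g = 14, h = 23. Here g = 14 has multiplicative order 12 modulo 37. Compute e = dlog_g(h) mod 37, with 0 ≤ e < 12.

7

Successive powers of 14 modulo 37:
  14^0=1  14^1=14  14^2=11  14^3=6  14^4=10  14^5=29
  14^6=36  14^7=23
So 14^7 ≡ 23 (mod 37), giving e = 7.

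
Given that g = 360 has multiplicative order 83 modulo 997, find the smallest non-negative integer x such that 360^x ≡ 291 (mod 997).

Baby-step giant-step with m = ceil(sqrt(83)) = 10.
Baby table (360^j mod 997 for j=0..9):
  0:1  1:360  2:987  3:388  4:100  5:108  6:994  7:914
  8:30  9:830
Giant step factor: 360^(-10) ≡ 442 (mod 997).
Scan 291·442^i mod 997 for i = 0, 1, …:
  i=0: 291   i=1: 9   i=2: 987
Match at i=2, j=2: x = 2·10 + 2 = 22.

22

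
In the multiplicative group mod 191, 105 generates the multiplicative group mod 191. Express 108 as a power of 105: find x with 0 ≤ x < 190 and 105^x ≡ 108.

Baby-step giant-step with m = ceil(sqrt(190)) = 14.
Baby table (105^j mod 191 for j=0..13):
  0:1  1:105  2:138  3:165  4:135  5:41  6:103  7:119
  8:80  9:187  10:153  11:21  12:104  13:33
Giant step factor: 105^(-14) ≡ 92 (mod 191).
Scan 108·92^i mod 191 for i = 0, 1, …:
  i=0: 108   i=1: 4   i=2: 177   i=3: 49
  i=4: 115   i=5: 75   i=6: 24   i=7: 107
  i=8: 103
Match at i=8, j=6: x = 8·14 + 6 = 118.

118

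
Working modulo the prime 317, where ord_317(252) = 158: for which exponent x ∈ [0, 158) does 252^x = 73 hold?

23

Baby-step giant-step with m = ceil(sqrt(158)) = 13.
Baby table (252^j mod 317 for j=0..12):
  0:1  1:252  2:104  3:214  4:38  5:66  6:148  7:207
  8:176  9:289  10:235  11:258  12:31
Giant step factor: 252^(-13) ≡ 216 (mod 317).
Scan 73·216^i mod 317 for i = 0, 1, …:
  i=0: 73   i=1: 235
Match at i=1, j=10: x = 1·13 + 10 = 23.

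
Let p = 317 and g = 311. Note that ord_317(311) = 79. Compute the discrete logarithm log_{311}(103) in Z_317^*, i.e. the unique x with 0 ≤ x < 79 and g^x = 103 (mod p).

Baby-step giant-step with m = ceil(sqrt(79)) = 9.
Baby table (311^j mod 317 for j=0..8):
  0:1  1:311  2:36  3:101  4:28  5:149  6:57  7:292
  8:150
Giant step factor: 311^(-9) ≡ 230 (mod 317).
Scan 103·230^i mod 317 for i = 0, 1, …:
  i=0: 103   i=1: 232   i=2: 104   i=3: 145
  i=4: 65   i=5: 51   i=6: 1
Match at i=6, j=0: x = 6·9 + 0 = 54.

54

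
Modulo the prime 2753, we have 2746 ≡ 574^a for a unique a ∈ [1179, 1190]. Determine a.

1180

Compute 574^1179 mod 2753 = 235, then multiply by 574 repeatedly:
  574^1179=235  574^1180=2746
Found 2746 at exponent 1180.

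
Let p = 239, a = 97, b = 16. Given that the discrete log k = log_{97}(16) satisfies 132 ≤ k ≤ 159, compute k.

144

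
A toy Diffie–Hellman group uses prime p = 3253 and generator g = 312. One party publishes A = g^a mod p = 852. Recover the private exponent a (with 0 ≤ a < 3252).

446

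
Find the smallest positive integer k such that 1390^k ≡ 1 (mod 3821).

The order of 1390 must divide p − 1 = 3820 = 2^2 · 5 · 191.
Divisors: 1, 2, 4, 5, 10, 20, 191, 382, 764, 955, 1910, 3820.
Check each in increasing order: 1390^1 ≡ 1390;  1390^2 ≡ 2495;  1390^4 ≡ 616;  1390^5 ≡ 336;  1390^10 ≡ 2087;  1390^20 ≡ 3450;  1390^191 ≡ 2400;  1390^382 ≡ 1753;  1390^764 ≡ 925;  1390^955 ≡ 3820;  1390^1910 ≡ 1.
Smallest exponent giving 1 is 1910.

1910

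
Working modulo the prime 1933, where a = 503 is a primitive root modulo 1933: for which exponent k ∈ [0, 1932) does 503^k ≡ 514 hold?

607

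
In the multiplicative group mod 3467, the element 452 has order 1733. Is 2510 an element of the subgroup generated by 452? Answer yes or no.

2510 ∈ ⟨452⟩ iff 2510^1733 ≡ 1 (mod 3467), since |⟨452⟩| = 1733.
2510^1733 mod 3467 = 3466.
Since 3466 ≠ 1, 2510 does not lie in the subgroup.

no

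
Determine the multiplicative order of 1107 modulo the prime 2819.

The order of 1107 must divide p − 1 = 2818 = 2 · 1409.
Divisors: 1, 2, 1409, 2818.
Check each in increasing order: 1107^1 ≡ 1107;  1107^2 ≡ 2003;  1107^1409 ≡ 1.
Smallest exponent giving 1 is 1409.

1409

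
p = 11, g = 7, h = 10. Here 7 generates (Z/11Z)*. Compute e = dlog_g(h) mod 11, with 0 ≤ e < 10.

Successive powers of 7 modulo 11:
  7^0=1  7^1=7  7^2=5  7^3=2  7^4=3  7^5=10
So 7^5 ≡ 10 (mod 11), giving e = 5.

5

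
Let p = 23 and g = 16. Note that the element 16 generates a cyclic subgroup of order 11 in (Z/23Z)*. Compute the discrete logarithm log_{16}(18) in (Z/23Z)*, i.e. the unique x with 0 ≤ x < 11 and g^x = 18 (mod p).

Successive powers of 16 modulo 23:
  16^0=1  16^1=16  16^2=3  16^3=2  16^4=9  16^5=6
  16^6=4  16^7=18
So 16^7 ≡ 18 (mod 23), giving x = 7.

7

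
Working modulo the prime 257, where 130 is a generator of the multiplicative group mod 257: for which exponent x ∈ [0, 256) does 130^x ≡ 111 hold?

Baby-step giant-step with m = ceil(sqrt(256)) = 16.
Baby table (130^j mod 257 for j=0..15):
  0:1  1:130  2:195  3:164  4:246  5:112  6:168  7:252
  8:121  9:53  10:208  11:55  12:211  13:188  14:25  15:166
Giant step factor: 130^(-16) ≡ 32 (mod 257).
Scan 111·32^i mod 257 for i = 0, 1, …:
  i=0: 111   i=1: 211
Match at i=1, j=12: x = 1·16 + 12 = 28.

28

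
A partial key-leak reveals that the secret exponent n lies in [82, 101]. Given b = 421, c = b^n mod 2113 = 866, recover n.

98

Compute 421^82 mod 2113 = 496, then multiply by 421 repeatedly:
  421^82=496  421^83=1742  421^84=171  421^85=149  421^86=1452
  421^87=635  421^88=1097  421^89=1203  421^90=1456  421^91=206
  421^92=93  421^93=1119  421^94=2013  421^95=160  421^96=1857
  421^97=2100  421^98=866
Found 866 at exponent 98.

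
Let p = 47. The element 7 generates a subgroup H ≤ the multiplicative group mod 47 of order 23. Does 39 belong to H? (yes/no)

no

⟨7⟩ has order 23; its elements mod 47 are {1, 2, 3, 4, 6, 7, 8, 9, 12, 14, 16, 17, 18, 21, 24, 25, 27, 28, 32, 34, 36, 37, 42}.
39 is not in this set.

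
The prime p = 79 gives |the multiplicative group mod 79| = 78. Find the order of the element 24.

The order of 24 must divide p − 1 = 78 = 2 · 3 · 13.
Divisors: 1, 2, 3, 6, 13, 26, 39, 78.
Check each in increasing order: 24^1 ≡ 24;  24^2 ≡ 23;  24^3 ≡ 78;  24^6 ≡ 1.
Smallest exponent giving 1 is 6.

6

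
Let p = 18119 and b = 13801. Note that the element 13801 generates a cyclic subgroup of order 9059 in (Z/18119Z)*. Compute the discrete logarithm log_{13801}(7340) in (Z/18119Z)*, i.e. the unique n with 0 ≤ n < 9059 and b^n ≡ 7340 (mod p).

8419

Baby-step giant-step with m = ceil(sqrt(9059)) = 96.
Baby table (13801^j mod 18119 for j=0..95):
  0:1  1:13801  2:673  3:11145  4:18073  5:17438  6:5280  7:12781
  8:2116  9:13207  10:10786  11:10001  12:11378  13:8524  14:11176  15:11048
  16:2063  17:6514  18:11355  19:17243  20:13816  21:8379  22:3121  23:4058
  24:16748  25:13184  26:1386  27:12641  28:8709  29:9582  30:8720  31:16441
  32:16123  33:12203  34:15617  35:4712  36:1221  37:351  38:6378  39:676
  40:16310  41:1973  42:14635  43:5142  44:10738  45:17956  46:15312  47:17134
  48:13384  49:7498  50:2289  51:9072  52:382  53:17472  54:3420  55:17544
  56:547  57:11643  58:5751  59:8331  60:11076  61:7992  62:7239  63:15392
  64:15955  65:12867  66:11267  67:16728  68:8949  69:6045  70:7169  71:9629
  72:5083  73:11834  74:14487  75:10041  76:1729  77:17325  78:4001  79:9208
  80:11061  81:286  82:15263  83:11288  84:16645  85:4963  86:4543  87:6203
  88:13447  89:7249  90:8450  91:4566  92:15603  93:10807  94:9918  95:7392
Giant step factor: 13801^(-96) ≡ 11485 (mod 18119).
Scan 7340·11485^i mod 18119 for i = 0, 1, …:
  i=0: 7340   i=1: 10312   i=2: 7536   i=3: 14616
  i=4: 10344   i=5: 12676   i=6: 15814   i=7: 17053
  i=8: 5434   i=9: 7654     …   i=86: 16658
  i=87: 16728
Match at i=87, j=67: n = 87·96 + 67 = 8419.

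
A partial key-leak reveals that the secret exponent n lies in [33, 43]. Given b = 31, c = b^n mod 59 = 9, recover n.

Compute 31^33 mod 59 = 6, then multiply by 31 repeatedly:
  31^33=6  31^34=9
Found 9 at exponent 34.

34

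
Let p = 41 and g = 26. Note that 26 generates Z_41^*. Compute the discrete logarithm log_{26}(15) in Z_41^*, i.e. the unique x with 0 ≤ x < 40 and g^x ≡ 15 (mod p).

Successive powers of 26 modulo 41:
  26^0=1  26^1=26  26^2=20  26^3=28  26^4=31  26^5=27
  26^6=5  26^7=7  26^8=18  26^9=17  26^10=32  26^11=12
  26^12=25  26^13=35  26^14=8  26^15=3  26^16=37  26^17=19
  26^18=2  26^19=11  26^20=40  26^21=15
So 26^21 ≡ 15 (mod 41), giving x = 21.

21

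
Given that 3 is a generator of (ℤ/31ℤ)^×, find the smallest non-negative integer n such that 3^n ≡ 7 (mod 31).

28

Successive powers of 3 modulo 31:
  3^0=1  3^1=3  3^2=9  3^3=27  3^4=19  3^5=26
  3^6=16  3^7=17  3^8=20  3^9=29  3^10=25  3^11=13
  3^12=8  3^13=24  3^14=10  3^15=30  3^16=28  3^17=22
  3^18=4  3^19=12  3^20=5  3^21=15  3^22=14  3^23=11
  3^24=2  3^25=6  3^26=18  3^27=23  3^28=7
So 3^28 ≡ 7 (mod 31), giving n = 28.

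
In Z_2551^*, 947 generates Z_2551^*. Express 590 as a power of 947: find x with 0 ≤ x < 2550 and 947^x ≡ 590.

160

Baby-step giant-step with m = ceil(sqrt(2550)) = 51.
Baby table (947^j mod 2551 for j=0..50):
  0:1  1:947  2:1408  3:1754  4:337  5:264  6:10  7:1817
  8:1325  9:2234  10:819  11:89  12:100  13:313  14:495  15:1932
  16:537  17:890  18:1000  19:579  20:2399  21:1463  22:268  23:1247
  24:2347  25:688  26:1031  27:1875  28:129  29:2266  30:511  31:1778
  32:106  33:893  34:1290  35:2252  36:8  37:2474  38:1060  39:1277
  40:145  41:2112  42:80  43:1781  44:396  45:15  46:1450  47:712
  48:800  49:2504  50:1409
Giant step factor: 947^(-51) ≡ 2534 (mod 2551).
Scan 590·2534^i mod 2551 for i = 0, 1, …:
  i=0: 590   i=1: 174   i=2: 2144   i=3: 1817
Match at i=3, j=7: x = 3·51 + 7 = 160.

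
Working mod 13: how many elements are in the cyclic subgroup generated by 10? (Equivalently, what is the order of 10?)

The order of 10 must divide p − 1 = 12 = 2^2 · 3.
Divisors: 1, 2, 3, 4, 6, 12.
Check each in increasing order: 10^1 ≡ 10;  10^2 ≡ 9;  10^3 ≡ 12;  10^4 ≡ 3;  10^6 ≡ 1.
Smallest exponent giving 1 is 6.

6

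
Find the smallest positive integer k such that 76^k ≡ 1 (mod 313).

39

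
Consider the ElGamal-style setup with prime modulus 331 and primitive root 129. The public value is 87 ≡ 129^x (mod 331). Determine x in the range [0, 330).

274

Baby-step giant-step with m = ceil(sqrt(330)) = 19.
Baby table (129^j mod 331 for j=0..18):
  0:1  1:129  2:91  3:154  4:6  5:112  6:215  7:262
  8:36  9:10  10:297  11:248  12:216  13:60  14:127  15:164
  16:303  17:29  18:100
Giant step factor: 129^(-19) ≡ 147 (mod 331).
Scan 87·147^i mod 331 for i = 0, 1, …:
  i=0: 87   i=1: 211   i=2: 234   i=3: 305
  i=4: 150   i=5: 204   i=6: 198   i=7: 309
  i=8: 76   i=9: 249     …   i=13: 7
  i=14: 36
Match at i=14, j=8: x = 14·19 + 8 = 274.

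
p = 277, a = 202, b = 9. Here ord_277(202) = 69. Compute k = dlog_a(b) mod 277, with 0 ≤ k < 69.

55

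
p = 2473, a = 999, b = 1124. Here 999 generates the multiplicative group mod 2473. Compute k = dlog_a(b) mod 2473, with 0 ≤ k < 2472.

Baby-step giant-step with m = ceil(sqrt(2472)) = 50.
Baby table (999^j mod 2473 for j=0..49):
  0:1  1:999  2:1382  3:684  4:768  5:602  6:459  7:1036
  8:1250  9:2358  10:1346  11:1815  12:476  13:708  14:14  15:1621
  16:2037  17:2157  18:860  19:1009  20:1480  21:2139  22:189  23:863
  24:1533  25:680  26:1718  27:20  28:196  29:437  30:1315  31:522
  32:2148  33:1761  34:936  35:270  36:173  37:2190  38:1678  39:2101
  40:1795  41:280  42:271  43:1172  44:1099  45:2362  46:396  47:2397
  48:739  49:1307
Giant step factor: 999^(-50) ≡ 2376 (mod 2473).
Scan 1124·2376^i mod 2473 for i = 0, 1, …:
  i=0: 1124   i=1: 2257   i=2: 1168   i=3: 462
  i=4: 2173   i=5: 1897   i=6: 1466   i=7: 1232
  i=8: 1673   i=9: 937     …   i=18: 1879
  i=19: 739
Match at i=19, j=48: k = 19·50 + 48 = 998.

998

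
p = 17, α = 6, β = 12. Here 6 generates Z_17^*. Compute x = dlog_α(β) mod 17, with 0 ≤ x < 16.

Successive powers of 6 modulo 17:
  6^0=1  6^1=6  6^2=2  6^3=12
So 6^3 ≡ 12 (mod 17), giving x = 3.

3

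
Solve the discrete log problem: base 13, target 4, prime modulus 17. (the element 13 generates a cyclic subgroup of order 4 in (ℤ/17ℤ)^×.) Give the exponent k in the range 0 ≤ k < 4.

3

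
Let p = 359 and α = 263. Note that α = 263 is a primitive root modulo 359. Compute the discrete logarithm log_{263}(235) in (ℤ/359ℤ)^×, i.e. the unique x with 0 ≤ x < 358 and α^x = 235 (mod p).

Baby-step giant-step with m = ceil(sqrt(358)) = 19.
Baby table (263^j mod 359 for j=0..18):
  0:1  1:263  2:241  3:199  4:282  5:212  6:111  7:114
  8:185  9:190  10:69  11:197  12:115  13:89  14:72  15:268
  16:120  17:327  18:200
Giant step factor: 263^(-19) ≡ 83 (mod 359).
Scan 235·83^i mod 359 for i = 0, 1, …:
  i=0: 235   i=1: 119   i=2: 184   i=3: 194
  i=4: 306   i=5: 268
Match at i=5, j=15: x = 5·19 + 15 = 110.

110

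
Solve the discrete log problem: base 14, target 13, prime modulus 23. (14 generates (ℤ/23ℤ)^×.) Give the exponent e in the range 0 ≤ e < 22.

8

Successive powers of 14 modulo 23:
  14^0=1  14^1=14  14^2=12  14^3=7  14^4=6  14^5=15
  14^6=3  14^7=19  14^8=13
So 14^8 ≡ 13 (mod 23), giving e = 8.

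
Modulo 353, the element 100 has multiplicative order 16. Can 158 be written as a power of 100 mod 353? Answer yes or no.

no

⟨100⟩ has order 16; its elements mod 353 are {1, 36, 42, 49, 60, 70, 100, 116, 237, 253, 283, 293, 304, 311, 317, 352}.
158 is not in this set.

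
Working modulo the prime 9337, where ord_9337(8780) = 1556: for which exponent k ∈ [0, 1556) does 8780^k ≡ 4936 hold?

912

Baby-step giant-step with m = ceil(sqrt(1556)) = 40.
Baby table (8780^j mod 9337 for j=0..39):
  0:1  1:8780  2:2128  3:503  4:9276  5:5966  6:910  7:6665
  8:3721  9:217  10:512  11:4263  12:6444  13:5437  14:6116  15:1393
  16:8407  17:4475  18:404  19:8397  20:708  21:7135  22:3367  23:1318
  24:3497  25:3604  26:27  27:3635  28:1434  29:4244  30:7690  31:2353
  32:5896  33:2552  34:7097  35:5859  36:4487  37:3057  38:5922  39:6744
Giant step factor: 8780^(-40) ≡ 2199 (mod 9337).
Scan 4936·2199^i mod 9337 for i = 0, 1, …:
  i=0: 4936   i=1: 4670   i=2: 7967   i=3: 3221
  i=4: 5533   i=5: 956   i=6: 1419   i=7: 1823
  i=8: 3204   i=9: 5498     …   i=21: 2597
  i=22: 5896
Match at i=22, j=32: k = 22·40 + 32 = 912.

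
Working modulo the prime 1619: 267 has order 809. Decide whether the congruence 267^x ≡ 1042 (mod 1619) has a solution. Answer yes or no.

yes

1042 ∈ ⟨267⟩ iff 1042^809 ≡ 1 (mod 1619), since |⟨267⟩| = 809.
1042^809 mod 1619 = 1.
Since 1 = 1, 1042 lies in the subgroup.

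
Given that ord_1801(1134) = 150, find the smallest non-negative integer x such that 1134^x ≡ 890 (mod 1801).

35

Baby-step giant-step with m = ceil(sqrt(150)) = 13.
Baby table (1134^j mod 1801 for j=0..12):
  0:1  1:1134  2:42  3:802  4:1764  5:1266  6:247  7:943
  8:1369  9:1785  10:1667  11:1129  12:1576
Giant step factor: 1134^(-13) ≡ 216 (mod 1801).
Scan 890·216^i mod 1801 for i = 0, 1, …:
  i=0: 890   i=1: 1334   i=2: 1785
Match at i=2, j=9: x = 2·13 + 9 = 35.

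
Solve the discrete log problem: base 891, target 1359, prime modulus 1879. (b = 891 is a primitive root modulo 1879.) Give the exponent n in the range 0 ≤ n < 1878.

Baby-step giant-step with m = ceil(sqrt(1878)) = 44.
Baby table (891^j mod 1879 for j=0..43):
  0:1  1:891  2:943  3:300  4:482  5:1050  6:1687  7:1796
  8:1207  9:649  10:1406  11:1332  12:1163  13:904  14:1252  15:1285
  16:624  17:1679  18:305  19:1179  20:128  21:1308  22:448  23:820
  24:1568  25:991  26:1730  27:650  28:418  29:396  30:1463  31:1386
  32:423  33:1093  34:541  35:1007  36:954  37:706  38:1460  39:592
  40:1352  41:193  42:974  43:1615
Giant step factor: 891^(-44) ≡ 603 (mod 1879).
Scan 1359·603^i mod 1879 for i = 0, 1, …:
  i=0: 1359   i=1: 233   i=2: 1453   i=3: 545
  i=4: 1689   i=5: 49   i=6: 1362   i=7: 163
  i=8: 581   i=9: 849   i=10: 859   i=11: 1252
Match at i=11, j=14: n = 11·44 + 14 = 498.

498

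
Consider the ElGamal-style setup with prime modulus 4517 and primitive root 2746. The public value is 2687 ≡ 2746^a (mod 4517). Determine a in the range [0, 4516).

Baby-step giant-step with m = ceil(sqrt(4516)) = 68.
Baby table (2746^j mod 4517 for j=0..67):
  0:1  1:2746  2:1643  3:3712  4:2800  5:866  6:2094  7:4500
  8:3005  9:3688  10:134  11:2087  12:3346  13:538  14:289  15:3119
  16:542  17:2239  18:657  19:1839  20:4405  21:4121  22:1181  23:4337
  24:2590  25:2382  26:356  27:1904  28:2215  29:2508  30:3060  31:1140
  32:159  33:2982  34:3768  35:2998  36:2534  37:2184  38:3205  39:1814
  40:3510  41:3699  42:3238  43:2092  44:3525  45:4236  46:781  47:3568
  48:355  49:3675  50:572  51:3313  52:260  53:274  54:2582  55:2999
  56:763  57:3827  58:2400  59:97  60:4376  61:1276  62:3221  63:580
  64:2696  65:4370  66:2868  67:2397
Giant step factor: 2746^(-68) ≡ 2519 (mod 4517).
Scan 2687·2519^i mod 4517 for i = 0, 1, …:
  i=0: 2687   i=1: 2087
Match at i=1, j=11: a = 1·68 + 11 = 79.

79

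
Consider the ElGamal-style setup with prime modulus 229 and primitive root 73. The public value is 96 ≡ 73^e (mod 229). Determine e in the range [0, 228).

49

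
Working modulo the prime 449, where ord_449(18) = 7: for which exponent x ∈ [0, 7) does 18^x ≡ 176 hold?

Successive powers of 18 modulo 449:
  18^0=1  18^1=18  18^2=324  18^3=444  18^4=359  18^5=176
So 18^5 ≡ 176 (mod 449), giving x = 5.

5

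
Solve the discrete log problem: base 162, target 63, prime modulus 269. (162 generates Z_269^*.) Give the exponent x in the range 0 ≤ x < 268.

225

Baby-step giant-step with m = ceil(sqrt(268)) = 17.
Baby table (162^j mod 269 for j=0..16):
  0:1  1:162  2:151  3:252  4:205  5:123  6:20  7:12
  8:61  9:198  10:65  11:39  12:131  13:240  14:144  15:194
  16:224
Giant step factor: 162^(-17) ≡ 259 (mod 269).
Scan 63·259^i mod 269 for i = 0, 1, …:
  i=0: 63   i=1: 177   i=2: 113   i=3: 215
  i=4: 2   i=5: 249   i=6: 200   i=7: 152
  i=8: 94   i=9: 136   i=10: 254   i=11: 150
  i=12: 114   i=13: 205
Match at i=13, j=4: x = 13·17 + 4 = 225.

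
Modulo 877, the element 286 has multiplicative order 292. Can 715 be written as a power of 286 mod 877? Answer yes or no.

yes

715 ∈ ⟨286⟩ iff 715^292 ≡ 1 (mod 877), since |⟨286⟩| = 292.
715^292 mod 877 = 1.
Since 1 = 1, 715 lies in the subgroup.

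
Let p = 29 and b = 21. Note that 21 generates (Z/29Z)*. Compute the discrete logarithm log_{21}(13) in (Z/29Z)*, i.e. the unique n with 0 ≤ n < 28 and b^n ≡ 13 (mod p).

6

Successive powers of 21 modulo 29:
  21^0=1  21^1=21  21^2=6  21^3=10  21^4=7  21^5=2
  21^6=13
So 21^6 ≡ 13 (mod 29), giving n = 6.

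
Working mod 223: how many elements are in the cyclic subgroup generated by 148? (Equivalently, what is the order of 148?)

111

The order of 148 must divide p − 1 = 222 = 2 · 3 · 37.
Divisors: 1, 2, 3, 6, 37, 74, 111, 222.
Check each in increasing order: 148^1 ≡ 148;  148^2 ≡ 50;  148^3 ≡ 41;  148^6 ≡ 120;  148^37 ≡ 183;  148^74 ≡ 39;  148^111 ≡ 1.
Smallest exponent giving 1 is 111.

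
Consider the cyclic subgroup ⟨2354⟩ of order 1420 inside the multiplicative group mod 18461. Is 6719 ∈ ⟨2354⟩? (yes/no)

no

6719 ∈ ⟨2354⟩ iff 6719^1420 ≡ 1 (mod 18461), since |⟨2354⟩| = 1420.
6719^1420 mod 18461 = 1764.
Since 1764 ≠ 1, 6719 does not lie in the subgroup.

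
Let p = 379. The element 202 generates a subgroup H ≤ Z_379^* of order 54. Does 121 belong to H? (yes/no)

yes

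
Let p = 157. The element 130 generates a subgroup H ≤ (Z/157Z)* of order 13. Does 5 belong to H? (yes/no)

⟨130⟩ has order 13; its elements mod 157 are {1, 14, 16, 39, 46, 67, 75, 93, 99, 101, 108, 130, 153}.
5 is not in this set.

no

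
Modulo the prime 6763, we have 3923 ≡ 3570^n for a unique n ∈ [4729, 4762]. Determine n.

4730

Compute 3570^4729 mod 6763 = 3788, then multiply by 3570 repeatedly:
  3570^4729=3788  3570^4730=3923
Found 3923 at exponent 4730.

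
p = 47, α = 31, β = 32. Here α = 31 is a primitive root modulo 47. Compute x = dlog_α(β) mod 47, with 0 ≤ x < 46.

30

Successive powers of 31 modulo 47:
  31^0=1  31^1=31  31^2=21  31^3=40  31^4=18  31^5=41
  31^6=2  31^7=15  31^8=42  31^9=33  31^10=36  31^11=35
  31^12=4  31^13=30  31^14=37  31^15=19  31^16=25  31^17=23
  31^18=8  31^19=13  31^20=27  31^21=38  31^22=3  31^23=46
  31^24=16  31^25=26  31^26=7  31^27=29  31^28=6  31^29=45
  31^30=32
So 31^30 ≡ 32 (mod 47), giving x = 30.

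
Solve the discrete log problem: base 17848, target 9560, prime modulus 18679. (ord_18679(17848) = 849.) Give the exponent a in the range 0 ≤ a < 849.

791

Baby-step giant-step with m = ceil(sqrt(849)) = 30.
Baby table (17848^j mod 18679 for j=0..29):
  0:1  1:17848  2:18117  3:47  4:16980  5:10944  6:2209  7:13542
  8:10035  9:10428  10:1388  11:4670  12:4462  13:9199  14:14021  15:4245
  16:2736  17:5222  18:12725  19:16518  20:2607  21:347  22:10507  23:10455
  24:16309  25:8175  26:5731  27:684  28:10645  29:7851
Giant step factor: 17848^(-30) ≡ 3008 (mod 18679).
Scan 9560·3008^i mod 18679 for i = 0, 1, …:
  i=0: 9560   i=1: 9499   i=2: 12801   i=3: 7989
  i=4: 9718   i=5: 17788   i=6: 9648   i=7: 12697
  i=8: 12700   i=9: 3045     …   i=25: 8037
  i=26: 4670
Match at i=26, j=11: a = 26·30 + 11 = 791.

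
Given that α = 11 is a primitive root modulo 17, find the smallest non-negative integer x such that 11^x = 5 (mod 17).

Successive powers of 11 modulo 17:
  11^0=1  11^1=11  11^2=2  11^3=5
So 11^3 ≡ 5 (mod 17), giving x = 3.

3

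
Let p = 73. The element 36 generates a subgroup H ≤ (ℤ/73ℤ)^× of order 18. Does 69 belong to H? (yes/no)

yes

69 ∈ ⟨36⟩ iff 69^18 ≡ 1 (mod 73), since |⟨36⟩| = 18.
69^18 mod 73 = 1.
Since 1 = 1, 69 lies in the subgroup.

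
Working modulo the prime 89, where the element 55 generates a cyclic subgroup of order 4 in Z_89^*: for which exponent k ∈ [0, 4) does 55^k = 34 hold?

Successive powers of 55 modulo 89:
  55^0=1  55^1=55  55^2=88  55^3=34
So 55^3 ≡ 34 (mod 89), giving k = 3.

3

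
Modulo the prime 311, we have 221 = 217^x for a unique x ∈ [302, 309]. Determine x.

Compute 217^302 mod 311 = 173, then multiply by 217 repeatedly:
  217^302=173  217^303=221
Found 221 at exponent 303.

303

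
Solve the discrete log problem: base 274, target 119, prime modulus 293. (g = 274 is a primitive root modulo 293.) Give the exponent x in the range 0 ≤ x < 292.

21

Baby-step giant-step with m = ceil(sqrt(292)) = 18.
Baby table (274^j mod 293 for j=0..17):
  0:1  1:274  2:68  3:173  4:229  5:44  6:43  7:62
  8:287  9:114  10:178  11:134  12:91  13:29  14:35  15:214
  16:36  17:195
Giant step factor: 274^(-18) ≡ 31 (mod 293).
Scan 119·31^i mod 293 for i = 0, 1, …:
  i=0: 119   i=1: 173
Match at i=1, j=3: x = 1·18 + 3 = 21.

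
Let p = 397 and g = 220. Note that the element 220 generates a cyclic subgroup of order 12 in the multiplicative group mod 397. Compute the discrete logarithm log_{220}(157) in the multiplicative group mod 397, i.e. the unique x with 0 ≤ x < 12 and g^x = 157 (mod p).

11

Successive powers of 220 modulo 397:
  220^0=1  220^1=220  220^2=363  220^3=63  220^4=362  220^5=240
  220^6=396  220^7=177  220^8=34  220^9=334  220^10=35  220^11=157
So 220^11 ≡ 157 (mod 397), giving x = 11.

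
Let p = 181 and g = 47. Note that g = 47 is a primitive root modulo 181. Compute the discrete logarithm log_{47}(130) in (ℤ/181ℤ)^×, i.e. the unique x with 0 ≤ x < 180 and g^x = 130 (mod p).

Baby-step giant-step with m = ceil(sqrt(180)) = 14.
Baby table (47^j mod 181 for j=0..13):
  0:1  1:47  2:37  3:110  4:102  5:88  6:154  7:179
  8:87  9:107  10:142  11:158  12:5  13:54
Giant step factor: 47^(-14) ≡ 136 (mod 181).
Scan 130·136^i mod 181 for i = 0, 1, …:
  i=0: 130   i=1: 123   i=2: 76   i=3: 19
  i=4: 50   i=5: 103   i=6: 71   i=7: 63
  i=8: 61   i=9: 151   i=10: 83   i=11: 66
  i=12: 107
Match at i=12, j=9: x = 12·14 + 9 = 177.

177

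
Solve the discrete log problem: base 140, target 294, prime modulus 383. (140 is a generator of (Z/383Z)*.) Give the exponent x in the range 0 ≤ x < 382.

Baby-step giant-step with m = ceil(sqrt(382)) = 20.
Baby table (140^j mod 383 for j=0..19):
  0:1  1:140  2:67  3:188  4:276  5:340  6:108  7:183
  8:342  9:5  10:317  11:335  12:174  13:231  14:168  15:157
  16:149  17:178  18:25  19:53
Giant step factor: 140^(-20) ≡ 75 (mod 383).
Scan 294·75^i mod 383 for i = 0, 1, …:
  i=0: 294   i=1: 219   i=2: 339   i=3: 147
  i=4: 301   i=5: 361   i=6: 265   i=7: 342
Match at i=7, j=8: x = 7·20 + 8 = 148.

148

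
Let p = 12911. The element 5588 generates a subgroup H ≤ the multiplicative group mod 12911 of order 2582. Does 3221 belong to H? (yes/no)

yes

3221 ∈ ⟨5588⟩ iff 3221^2582 ≡ 1 (mod 12911), since |⟨5588⟩| = 2582.
3221^2582 mod 12911 = 1.
Since 1 = 1, 3221 lies in the subgroup.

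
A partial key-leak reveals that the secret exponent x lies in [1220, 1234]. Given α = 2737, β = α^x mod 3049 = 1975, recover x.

Compute 2737^1220 mod 3049 = 451, then multiply by 2737 repeatedly:
  2737^1220=451  2737^1221=2591  2737^1222=2642  2737^1223=1975
Found 1975 at exponent 1223.

1223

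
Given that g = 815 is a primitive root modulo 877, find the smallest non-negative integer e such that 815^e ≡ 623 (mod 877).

Baby-step giant-step with m = ceil(sqrt(876)) = 30.
Baby table (815^j mod 877 for j=0..29):
  0:1  1:815  2:336  3:216  4:640  5:662  6:175  7:551
  8:41  9:89  10:621  11:86  12:807  13:832  14:159  15:666
  16:804  17:141  18:28  19:18  20:638  21:786  22:380  23:119
  24:515  25:519  26:271  27:738  28:725  29:654
Giant step factor: 815^(-30) ≡ 149 (mod 877).
Scan 623·149^i mod 877 for i = 0, 1, …:
  i=0: 623   i=1: 742   i=2: 56   i=3: 451
  i=4: 547   i=5: 819   i=6: 128   i=7: 655
  i=8: 248   i=9: 118   i=10: 42   i=11: 119
Match at i=11, j=23: e = 11·30 + 23 = 353.

353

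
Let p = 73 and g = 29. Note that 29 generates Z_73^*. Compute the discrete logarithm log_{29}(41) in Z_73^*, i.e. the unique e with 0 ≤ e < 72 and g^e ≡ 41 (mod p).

Baby-step giant-step with m = ceil(sqrt(72)) = 9.
Baby table (29^j mod 73 for j=0..8):
  0:1  1:29  2:38  3:7  4:57  5:47  6:49  7:34
  8:37
Giant step factor: 29^(-9) ≡ 63 (mod 73).
Scan 41·63^i mod 73 for i = 0, 1, …:
  i=0: 41   i=1: 28   i=2: 12   i=3: 26
  i=4: 32   i=5: 45   i=6: 61   i=7: 47
Match at i=7, j=5: e = 7·9 + 5 = 68.

68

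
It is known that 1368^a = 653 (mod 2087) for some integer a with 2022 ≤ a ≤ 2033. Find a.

2025

Compute 1368^2022 mod 2087 = 70, then multiply by 1368 repeatedly:
  1368^2022=70  1368^2023=1845  1368^2024=777  1368^2025=653
Found 653 at exponent 2025.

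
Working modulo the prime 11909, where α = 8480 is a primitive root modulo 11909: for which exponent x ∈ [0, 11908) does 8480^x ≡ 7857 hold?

2092

Baby-step giant-step with m = ceil(sqrt(11908)) = 110.
Baby table (8480^j mod 11909 for j=0..109):
  0:1  1:8480  2:3858  3:1817  4:9823  5:7494  6:2696  7:8709
  8:4611  9:4033  10:9101  11:6160  12:3926  13:6825  14:10169  15:51
  16:3756  17:6214  18:9304  19:795  20:1106  21:6497  22:3526  23:8890
  24:3230  25:11609  26:4526  27:9682  28:2714  29:6532  30:2601  31:1012
  32:7280  33:10053  34:4818  35:8770  36:9804  37:1191  38:848  39:9913
  40:8518  41:4555  42:5513  43:7415  44:11589  45:1652  46:3976  47:2101
  48:616  49:7538  50:6637  51:11735  52:1196  53:7521  54:5385  55:5694
  56:6034  57:7256  58:8986  59:7498  60:889  61:323  62:11879  63:7598
  64:3350  65:5035  66:3035  67:1451  68:2483  69:728  70:4578  71:10009
  72:877  73:5744  74:1310  75:9612  76:4564  77:10379  78:6410  79:4124
  80:6696  81:11877  82:2547  83:7543  84:1401  85:7207  86:10281  87:9000
  88:7128  89:7265  90:1943  91:6493  92:5333  93:5367  94:7871  95:8044
  96:10277  97:10807  98:3605  99:11906  100:10287  101:335  102:6458  103:6258
  104:1336  105:3821  106:9600  107:9985  108:11719  109:8424
Giant step factor: 8480^(-110) ≡ 792 (mod 11909).
Scan 7857·792^i mod 11909 for i = 0, 1, …:
  i=0: 7857   i=1: 6246   i=2: 4597   i=3: 8579
  i=4: 6438   i=5: 1844   i=6: 7550   i=7: 1282
  i=8: 3079   i=9: 9132     …   i=18: 3343
  i=19: 3858
Match at i=19, j=2: x = 19·110 + 2 = 2092.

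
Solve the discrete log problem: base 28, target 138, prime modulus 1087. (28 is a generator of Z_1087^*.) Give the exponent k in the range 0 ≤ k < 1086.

462

Baby-step giant-step with m = ceil(sqrt(1086)) = 33.
Baby table (28^j mod 1087 for j=0..32):
  0:1  1:28  2:784  3:212  4:501  5:984  6:377  7:773
  8:991  9:573  10:826  11:301  12:819  13:105  14:766  15:795
  16:520  17:429  18:55  19:453  20:727  21:790  22:380  23:857
  24:82  25:122  26:155  27:1079  28:863  29:250  30:478  31:340
  32:824
Giant step factor: 28^(-33) ≡ 386 (mod 1087).
Scan 138·386^i mod 1087 for i = 0, 1, …:
  i=0: 138   i=1: 5   i=2: 843   i=3: 385
  i=4: 778   i=5: 296   i=6: 121   i=7: 1052
  i=8: 621   i=9: 566     …   i=13: 245
  i=14: 1
Match at i=14, j=0: k = 14·33 + 0 = 462.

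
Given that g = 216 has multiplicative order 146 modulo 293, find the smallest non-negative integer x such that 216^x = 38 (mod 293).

Baby-step giant-step with m = ceil(sqrt(146)) = 13.
Baby table (216^j mod 293 for j=0..12):
  0:1  1:216  2:69  3:254  4:73  5:239  6:56  7:83
  8:55  9:160  10:279  11:199  12:206
Giant step factor: 216^(-13) ≡ 271 (mod 293).
Scan 38·271^i mod 293 for i = 0, 1, …:
  i=0: 38   i=1: 43   i=2: 226   i=3: 9
  i=4: 95   i=5: 254
Match at i=5, j=3: x = 5·13 + 3 = 68.

68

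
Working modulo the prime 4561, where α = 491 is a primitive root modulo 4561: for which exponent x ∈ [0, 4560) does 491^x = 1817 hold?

3804

Baby-step giant-step with m = ceil(sqrt(4560)) = 68.
Baby table (491^j mod 4561 for j=0..67):
  0:1  1:491  2:3909  3:3699  4:931  5:1021  6:4162  7:214
  8:171  9:1863  10:2533  11:3111  12:4127  13:1273  14:186  15:106
  16:1875  17:3864  18:4409  19:2905  20:3323  21:3316  22:4440  23:4443
  24:1355  25:3960  26:1374  27:4167  28:2669  29:1472  30:2114  31:2627
  32:3655  33:2132  34:2343  35:1041  36:299  37:857  38:1175  39:2239
  40:148  41:4253  42:3846  43:132  44:958  45:595  46:241  47:4306
  48:2503  49:2064  50:882  51:4328  52:4183  53:1403  54:162  55:2005
  56:3840  57:1747  58:309  59:1206  60:3777  61:2741  62:336  63:780
  64:4417  65:2272  66:2668  67:981
Giant step factor: 491^(-68) ≡ 3382 (mod 4561).
Scan 1817·3382^i mod 4561 for i = 0, 1, …:
  i=0: 1817   i=1: 1427   i=2: 576   i=3: 485
  i=4: 2871   i=5: 3914   i=6: 1126   i=7: 4258
  i=8: 1479   i=9: 3122     …   i=54: 3064
  i=55: 4417
Match at i=55, j=64: x = 55·68 + 64 = 3804.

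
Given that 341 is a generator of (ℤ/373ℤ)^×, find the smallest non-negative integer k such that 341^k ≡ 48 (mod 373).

346

Baby-step giant-step with m = ceil(sqrt(372)) = 20.
Baby table (341^j mod 373 for j=0..19):
  0:1  1:341  2:278  3:56  4:73  5:275  6:152  7:358
  8:107  9:306  10:279  11:24  12:351  13:331  14:225  15:260
  16:259  17:291  18:13  19:330
Giant step factor: 341^(-20) ≡ 209 (mod 373).
Scan 48·209^i mod 373 for i = 0, 1, …:
  i=0: 48   i=1: 334   i=2: 55   i=3: 305
  i=4: 335   i=5: 264   i=6: 345   i=7: 116
  i=8: 372   i=9: 164     …   i=16: 272
  i=17: 152
Match at i=17, j=6: k = 17·20 + 6 = 346.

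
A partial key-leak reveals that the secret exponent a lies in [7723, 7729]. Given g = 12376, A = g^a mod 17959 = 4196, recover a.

Compute 12376^7723 mod 17959 = 11114, then multiply by 12376 repeatedly:
  12376^7723=11114  12376^7724=16842  12376^7725=4438  12376^7726=6066  12376^7727=4196
Found 4196 at exponent 7727.

7727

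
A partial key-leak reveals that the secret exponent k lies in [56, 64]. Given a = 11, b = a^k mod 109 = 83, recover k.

62

Compute 11^56 mod 109 = 97, then multiply by 11 repeatedly:
  11^56=97  11^57=86  11^58=74  11^59=51  11^60=16
  11^61=67  11^62=83
Found 83 at exponent 62.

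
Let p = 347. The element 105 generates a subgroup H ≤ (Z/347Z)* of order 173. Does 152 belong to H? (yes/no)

yes

152 ∈ ⟨105⟩ iff 152^173 ≡ 1 (mod 347), since |⟨105⟩| = 173.
152^173 mod 347 = 1.
Since 1 = 1, 152 lies in the subgroup.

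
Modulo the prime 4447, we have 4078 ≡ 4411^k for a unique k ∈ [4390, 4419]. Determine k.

4404

Compute 4411^4390 mod 4447 = 2073, then multiply by 4411 repeatedly:
  4411^4390=2073  4411^4391=971  4411^4392=620  4411^4393=4362  4411^4394=3060
  4411^4395=1015  4411^4396=3483  4411^4397=3575  4411^4398=263  4411^4399=3873
  4411^4400=2876  4411^4401=3192  4411^4402=710  4411^4403=1122  4411^4404=4078
Found 4078 at exponent 4404.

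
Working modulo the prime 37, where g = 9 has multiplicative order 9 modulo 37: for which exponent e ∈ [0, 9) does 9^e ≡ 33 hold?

8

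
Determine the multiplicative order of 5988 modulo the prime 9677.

9676

The order of 5988 must divide p − 1 = 9676 = 2^2 · 41 · 59.
Divisors: 1, 2, 4, 41, 59, 82, 118, 164, 236, 2419, 4838, 9676.
Check each in increasing order: 5988^1 ≡ 5988;  5988^2 ≡ 2859;  5988^4 ≡ 6493;  5988^41 ≡ 7201;  5988^59 ≡ 2232;  5988^82 ≡ 5035;  5988^118 ≡ 7846;  5988^164 ≡ 7162;  5988^236 ≡ 4319;  5988^2419 ≡ 1338;  5988^4838 ≡ 9676;  5988^9676 ≡ 1.
Smallest exponent giving 1 is 9676.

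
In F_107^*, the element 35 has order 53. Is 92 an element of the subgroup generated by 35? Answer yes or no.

yes

92 ∈ ⟨35⟩ iff 92^53 ≡ 1 (mod 107), since |⟨35⟩| = 53.
92^53 mod 107 = 1.
Since 1 = 1, 92 lies in the subgroup.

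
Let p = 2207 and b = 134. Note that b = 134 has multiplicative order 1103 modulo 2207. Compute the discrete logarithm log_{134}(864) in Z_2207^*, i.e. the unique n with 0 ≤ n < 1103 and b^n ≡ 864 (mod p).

1023

Baby-step giant-step with m = ceil(sqrt(1103)) = 34.
Baby table (134^j mod 2207 for j=0..33):
  0:1  1:134  2:300  3:474  4:1720  5:952  6:1769  7:897
  8:1020  9:2053  10:1434  11:147  12:2042  13:2167  14:1261  15:1242
  16:903  17:1824  18:1646  19:2071  20:1639  21:1133  22:1746  23:22
  24:741  25:2186  26:1600  27:321  28:1081  29:1399  30:2078  31:370
  32:1026  33:650
Giant step factor: 134^(-34) ≡ 1053 (mod 2207).
Scan 864·1053^i mod 2207 for i = 0, 1, …:
  i=0: 864   i=1: 508   i=2: 830   i=3: 18
  i=4: 1298   i=5: 661   i=6: 828   i=7: 119
  i=8: 1715   i=9: 569     …   i=29: 1258
  i=30: 474
Match at i=30, j=3: n = 30·34 + 3 = 1023.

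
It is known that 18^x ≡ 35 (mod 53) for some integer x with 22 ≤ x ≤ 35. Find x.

27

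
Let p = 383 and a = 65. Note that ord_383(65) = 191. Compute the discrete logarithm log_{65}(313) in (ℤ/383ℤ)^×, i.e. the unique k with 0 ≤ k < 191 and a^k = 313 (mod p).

129

Baby-step giant-step with m = ceil(sqrt(191)) = 14.
Baby table (65^j mod 383 for j=0..13):
  0:1  1:65  2:12  3:14  4:144  5:168  6:196  7:101
  8:54  9:63  10:265  11:373  12:116  13:263
Giant step factor: 65^(-14) ≡ 238 (mod 383).
Scan 313·238^i mod 383 for i = 0, 1, …:
  i=0: 313   i=1: 192   i=2: 119   i=3: 363
  i=4: 219   i=5: 34   i=6: 49   i=7: 172
  i=8: 338   i=9: 14
Match at i=9, j=3: k = 9·14 + 3 = 129.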